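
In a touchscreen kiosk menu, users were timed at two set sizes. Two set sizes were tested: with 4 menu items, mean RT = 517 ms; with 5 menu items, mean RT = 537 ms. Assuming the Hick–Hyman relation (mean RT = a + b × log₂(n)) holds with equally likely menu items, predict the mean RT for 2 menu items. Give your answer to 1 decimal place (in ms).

RT is linear in log₂ n, so two points fix the line:
  b = (537 − 517) / (log₂ 5 − log₂ 4) = 20 / (2.3219 − 2) = 62.126 ms/bit
  a = 517 − 62.126 × 2 = 392.749 ms
Then RT(2) = 392.749 + 62.126 × log₂ 2 = 392.749 + 62.126 × 1 ≈ 454.874 ms.

454.9 ms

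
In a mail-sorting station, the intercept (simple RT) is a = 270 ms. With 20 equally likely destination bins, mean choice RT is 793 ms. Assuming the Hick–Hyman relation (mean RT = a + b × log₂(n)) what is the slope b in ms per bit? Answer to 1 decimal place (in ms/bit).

121.0 ms/bit

b = (793 − 270) / log₂(20) = 523 / 4.3219 = 121.011 ms/bit.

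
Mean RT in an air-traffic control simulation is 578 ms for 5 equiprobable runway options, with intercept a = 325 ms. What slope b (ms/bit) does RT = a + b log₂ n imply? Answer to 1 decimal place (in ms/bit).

109.0 ms/bit

b = (578 − 325) / log₂(5) = 253 / 2.3219 = 108.961 ms/bit.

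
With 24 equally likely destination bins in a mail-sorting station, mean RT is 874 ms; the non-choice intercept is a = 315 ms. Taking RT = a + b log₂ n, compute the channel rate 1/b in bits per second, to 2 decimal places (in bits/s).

b = (874 − 315)/log₂ 24 = 559/4.5850 = 121.920 ms per bit = 0.12192 s/bit; the reciprocal is 8.202 bits/s.

8.20 bits/s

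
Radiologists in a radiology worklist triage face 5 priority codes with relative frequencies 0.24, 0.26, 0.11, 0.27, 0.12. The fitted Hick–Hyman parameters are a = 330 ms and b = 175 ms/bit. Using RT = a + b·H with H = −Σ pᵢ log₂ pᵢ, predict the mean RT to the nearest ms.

H = 0.24·log₂(1/0.24) + 0.26·log₂(1/0.26) + 0.11·log₂(1/0.11) + 0.27·log₂(1/0.27) + 0.12·log₂(1/0.12) = 2.2268 bits.
RT = 330 + 175 × 2.2268 = 719.69 ms.

720 ms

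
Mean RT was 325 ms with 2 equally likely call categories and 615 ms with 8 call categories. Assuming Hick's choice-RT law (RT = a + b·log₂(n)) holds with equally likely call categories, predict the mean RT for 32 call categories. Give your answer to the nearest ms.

RT is linear in log₂ n, so two points fix the line:
  b = (615 − 325) / (log₂ 8 − log₂ 2) = 290 / (3 − 1) = 145 ms/bit
  a = 325 − 145 × 1 = 180 ms
Then RT(32) = 180 + 145 × log₂ 32 = 180 + 145 × 5 ≈ 905.000 ms.

905 ms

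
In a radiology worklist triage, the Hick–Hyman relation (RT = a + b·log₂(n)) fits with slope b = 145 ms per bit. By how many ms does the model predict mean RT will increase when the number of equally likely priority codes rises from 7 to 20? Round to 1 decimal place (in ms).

219.6 ms

ΔRT = (a + b log₂ n₂) − (a + b log₂ n₁) = b·(log₂ n₂ − log₂ n₁).
log₂(20) − log₂(7) = 4.3219 − 2.8074 = 1.5146.
ΔRT = 145 × 1.5146 = 219.613 ms.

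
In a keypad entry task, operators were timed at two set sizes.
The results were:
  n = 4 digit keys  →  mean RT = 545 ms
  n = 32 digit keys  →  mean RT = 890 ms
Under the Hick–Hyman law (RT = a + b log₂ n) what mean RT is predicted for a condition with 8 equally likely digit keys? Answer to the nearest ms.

660 ms

RT is linear in log₂ n, so two points fix the line:
  b = (890 − 545) / (log₂ 32 − log₂ 4) = 345 / (5 − 2) = 115 ms/bit
  a = 545 − 115 × 2 = 315 ms
Then RT(8) = 315 + 115 × log₂ 8 = 315 + 115 × 3 ≈ 660.000 ms.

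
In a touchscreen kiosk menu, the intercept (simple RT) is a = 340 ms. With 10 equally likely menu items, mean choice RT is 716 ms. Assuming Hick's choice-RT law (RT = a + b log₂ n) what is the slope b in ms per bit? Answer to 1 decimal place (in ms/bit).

b = (716 − 340) / log₂(10) = 376 / 3.3219 = 113.187 ms/bit.

113.2 ms/bit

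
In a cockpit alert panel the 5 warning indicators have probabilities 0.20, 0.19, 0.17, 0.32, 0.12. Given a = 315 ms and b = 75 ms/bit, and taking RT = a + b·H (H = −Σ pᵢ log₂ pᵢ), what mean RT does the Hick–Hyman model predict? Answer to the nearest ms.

H = 0.20·log₂(1/0.20) + 0.19·log₂(1/0.19) + 0.17·log₂(1/0.17) + 0.32·log₂(1/0.32) + 0.12·log₂(1/0.12) = 2.2473 bits.
RT = 315 + 75 × 2.2473 = 483.55 ms.

484 ms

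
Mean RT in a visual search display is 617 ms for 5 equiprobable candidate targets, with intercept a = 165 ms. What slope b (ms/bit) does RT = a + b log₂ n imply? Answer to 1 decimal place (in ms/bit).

194.7 ms/bit

b = (617 − 165) / log₂(5) = 452 / 2.3219 = 194.666 ms/bit.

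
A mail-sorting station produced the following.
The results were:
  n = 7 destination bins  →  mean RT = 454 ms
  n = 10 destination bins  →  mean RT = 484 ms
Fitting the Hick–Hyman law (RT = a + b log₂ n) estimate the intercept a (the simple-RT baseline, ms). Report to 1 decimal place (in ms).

b = (RT₂ − RT₁)/(log₂ n₂ − log₂ n₁) = (484 − 454)/(3.3219 − 2.8074) = 58.301 ms/bit.
a = RT₁ − b·log₂ n₁ = 454 − 58.301 × 2.8074 = 290.329 ms.

290.3 ms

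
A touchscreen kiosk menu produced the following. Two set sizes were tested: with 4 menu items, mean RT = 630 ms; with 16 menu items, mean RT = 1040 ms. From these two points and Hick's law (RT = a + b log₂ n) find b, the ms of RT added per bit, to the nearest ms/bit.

205 ms/bit

b = (RT₂ − RT₁)/(log₂ n₂ − log₂ n₁) = (1040 − 630)/(4 − 2) = 205 ms/bit.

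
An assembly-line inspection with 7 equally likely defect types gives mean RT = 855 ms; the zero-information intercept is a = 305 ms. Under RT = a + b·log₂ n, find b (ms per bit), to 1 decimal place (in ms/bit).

195.9 ms/bit

log₂(7) = 2.8074 bits.
b = (RT − a)/log₂ n = (855 − 305) / 2.8074 = 195.914 ms/bit.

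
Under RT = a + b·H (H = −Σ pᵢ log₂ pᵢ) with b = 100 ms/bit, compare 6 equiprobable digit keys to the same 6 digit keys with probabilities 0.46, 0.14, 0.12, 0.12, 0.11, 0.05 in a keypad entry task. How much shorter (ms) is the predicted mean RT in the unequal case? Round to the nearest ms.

The RT saving is b·ΔH. Equiprobable H₀ = log₂(6) = 2.5850 bits; with the given probabilities H = 2.2130 bits.
b·(H₀ − H) = 100 × (2.5850 − 2.2130) = 37.20 ms.

37 ms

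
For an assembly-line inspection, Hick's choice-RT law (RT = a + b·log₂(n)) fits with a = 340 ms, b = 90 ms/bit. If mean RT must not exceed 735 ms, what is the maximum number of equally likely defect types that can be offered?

90·log₂ n ≤ 735 − 340 = 395, giving log₂ n ≤ 4.3889 and n ≤ 20.950. The largest whole number is 20.

20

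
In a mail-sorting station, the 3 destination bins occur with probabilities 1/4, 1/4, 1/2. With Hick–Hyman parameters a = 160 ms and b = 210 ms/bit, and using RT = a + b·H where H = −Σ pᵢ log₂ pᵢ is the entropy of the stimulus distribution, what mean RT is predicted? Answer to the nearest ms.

475 ms

Each term −pᵢ log₂ pᵢ: 0.25·2 + 0.25·2 + 0.5·1; summed, H = 1.500 bits.
Mean RT = a + bH = 160 + 210·1.500 = 475.00 ms.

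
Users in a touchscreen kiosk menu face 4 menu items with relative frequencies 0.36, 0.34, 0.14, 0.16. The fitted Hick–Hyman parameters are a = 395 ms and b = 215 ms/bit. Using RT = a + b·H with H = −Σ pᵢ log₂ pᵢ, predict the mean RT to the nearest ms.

799 ms

Entropy contributions −pᵢ log₂ pᵢ: 0.5306, 0.5292, 0.3971, 0.4230; sum H = 1.8799 bits.
RT = a + bH = 395 + 215·1.8799 = 799.18 ms.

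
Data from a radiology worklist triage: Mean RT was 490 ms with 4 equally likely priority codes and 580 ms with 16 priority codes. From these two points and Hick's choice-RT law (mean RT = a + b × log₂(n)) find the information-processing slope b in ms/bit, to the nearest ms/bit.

Slope: b = (580 − 490) / (log₂ 16 − log₂ 4) = 90/2.0000 = 45 ms/bit.

45 ms/bit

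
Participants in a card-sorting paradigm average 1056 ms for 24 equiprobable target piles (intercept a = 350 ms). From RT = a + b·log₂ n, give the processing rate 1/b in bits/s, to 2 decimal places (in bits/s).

Choice component = 1056 − 350 = 706 ms over log₂(24) = 4.5850 bits.
b = 706 / 4.5850 = 153.982 ms/bit, so 1/b = 6.494 bits/s.

6.49 bits/s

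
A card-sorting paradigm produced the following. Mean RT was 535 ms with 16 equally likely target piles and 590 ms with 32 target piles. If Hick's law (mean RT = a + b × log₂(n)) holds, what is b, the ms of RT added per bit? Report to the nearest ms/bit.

The slope on a log₂ axis is (590 − 535) / (5 − 4) = 55 ms/bit.

55 ms/bit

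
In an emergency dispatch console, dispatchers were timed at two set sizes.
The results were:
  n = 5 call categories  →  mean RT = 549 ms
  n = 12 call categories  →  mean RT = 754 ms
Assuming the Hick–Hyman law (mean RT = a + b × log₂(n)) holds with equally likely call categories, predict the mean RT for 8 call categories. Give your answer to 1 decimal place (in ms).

Solve the two-equation system in a and b:
  b = (754 − 549) / (log₂ 12 − log₂ 5) = 205 / (3.5850 − 2.3219) = 162.308 ms/bit
  a = 549 − 162.308 × 2.3219 = 172.134 ms
Then RT(8) = 172.134 + 162.308 × log₂ 8 = 172.134 + 162.308 × 3 ≈ 659.056 ms.

659.1 ms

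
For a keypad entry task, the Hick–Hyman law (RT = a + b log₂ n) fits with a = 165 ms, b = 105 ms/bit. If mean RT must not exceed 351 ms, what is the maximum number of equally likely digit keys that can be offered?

3

Information budget: (351 − 165)/105 = 1.7714 bits, so n ≤ 2^1.7714 = 3.414 → at most 3.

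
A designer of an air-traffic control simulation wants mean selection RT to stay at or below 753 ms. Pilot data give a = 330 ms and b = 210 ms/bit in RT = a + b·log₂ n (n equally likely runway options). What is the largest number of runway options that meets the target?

4

Information budget: (753 − 330)/210 = 2.0143 bits, so n ≤ 2^2.0143 = 4.040 → at most 4.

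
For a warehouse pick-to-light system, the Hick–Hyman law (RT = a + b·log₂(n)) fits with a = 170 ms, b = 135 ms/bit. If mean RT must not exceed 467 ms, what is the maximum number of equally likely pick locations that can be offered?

4

Set 170 + 135·log₂ n ≤ 467 → log₂ n ≤ (467 − 170)/135 = 2.2000.
So n ≤ 2^2.2000 = 4.595; the largest integer n is 4.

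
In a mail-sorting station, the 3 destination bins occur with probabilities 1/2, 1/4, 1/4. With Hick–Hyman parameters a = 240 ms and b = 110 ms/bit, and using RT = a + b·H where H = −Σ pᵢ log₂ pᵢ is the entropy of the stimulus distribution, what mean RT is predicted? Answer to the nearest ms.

405 ms

Each term −pᵢ log₂ pᵢ: 0.5·1 + 0.25·2 + 0.25·2; summed, H = 1.500 bits.
Mean RT = a + bH = 240 + 110·1.500 = 405.00 ms.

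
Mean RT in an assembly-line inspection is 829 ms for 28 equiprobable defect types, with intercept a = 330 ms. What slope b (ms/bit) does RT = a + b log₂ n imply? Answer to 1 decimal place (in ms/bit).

b = (829 − 330) / log₂(28) = 499 / 4.8074 = 103.799 ms/bit.

103.8 ms/bit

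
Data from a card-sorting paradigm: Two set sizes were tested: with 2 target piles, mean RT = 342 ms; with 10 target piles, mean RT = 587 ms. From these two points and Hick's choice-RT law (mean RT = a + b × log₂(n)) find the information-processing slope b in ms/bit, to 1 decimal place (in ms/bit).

Slope: b = (587 − 342) / (log₂ 10 − log₂ 2) = 245/2.3219 = 105.516 ms/bit.

105.5 ms/bit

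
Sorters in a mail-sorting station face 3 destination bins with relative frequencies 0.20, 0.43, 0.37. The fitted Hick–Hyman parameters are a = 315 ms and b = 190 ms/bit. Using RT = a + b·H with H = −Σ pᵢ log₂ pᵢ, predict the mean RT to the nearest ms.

H = 0.20·log₂(1/0.20) + 0.43·log₂(1/0.43) + 0.37·log₂(1/0.37) = 1.5187 bits.
RT = 315 + 190 × 1.5187 = 603.55 ms.

604 ms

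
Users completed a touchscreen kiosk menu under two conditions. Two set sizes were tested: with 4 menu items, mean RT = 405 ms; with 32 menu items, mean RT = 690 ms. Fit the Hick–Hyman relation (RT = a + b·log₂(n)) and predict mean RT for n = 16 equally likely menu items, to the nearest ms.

Solve the two-equation system in a and b:
  b = (690 − 405) / (log₂ 32 − log₂ 4) = 285 / (5 − 2) = 95 ms/bit
  a = 405 − 95 × 2 = 215 ms
Then RT(16) = 215 + 95 × log₂ 16 = 215 + 95 × 4 ≈ 595.000 ms.

595 ms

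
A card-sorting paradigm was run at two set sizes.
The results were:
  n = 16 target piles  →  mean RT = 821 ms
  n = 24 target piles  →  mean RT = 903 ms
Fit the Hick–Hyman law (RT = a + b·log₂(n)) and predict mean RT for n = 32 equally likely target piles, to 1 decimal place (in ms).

961.2 ms

With log₂ n on the abscissa the relation is linear; from the two conditions:
  b = (903 − 821) / (log₂ 24 − log₂ 16) = 82 / (4.5850 − 4) = 140.180 ms/bit
  a = 821 − 140.180 × 4 = 260.280 ms
Then RT(32) = 260.280 + 140.180 × log₂ 32 = 260.280 + 140.180 × 5 ≈ 961.180 ms.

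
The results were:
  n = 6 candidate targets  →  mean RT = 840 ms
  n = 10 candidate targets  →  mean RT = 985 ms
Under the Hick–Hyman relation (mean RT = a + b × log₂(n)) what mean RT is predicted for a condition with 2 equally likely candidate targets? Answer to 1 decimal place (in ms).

528.2 ms

Solve the two-equation system in a and b:
  b = (985 − 840) / (log₂ 10 − log₂ 6) = 145 / (3.3219 − 2.5850) = 196.753 ms/bit
  a = 840 − 196.753 × 2.5850 = 331.402 ms
Then RT(2) = 331.402 + 196.753 × log₂ 2 = 331.402 + 196.753 × 1 ≈ 528.154 ms.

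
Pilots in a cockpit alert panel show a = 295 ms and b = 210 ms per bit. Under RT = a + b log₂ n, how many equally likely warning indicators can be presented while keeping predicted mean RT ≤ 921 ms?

7

210·log₂ n ≤ 921 − 295 = 626, giving log₂ n ≤ 2.9810 and n ≤ 7.895. The largest whole number is 7.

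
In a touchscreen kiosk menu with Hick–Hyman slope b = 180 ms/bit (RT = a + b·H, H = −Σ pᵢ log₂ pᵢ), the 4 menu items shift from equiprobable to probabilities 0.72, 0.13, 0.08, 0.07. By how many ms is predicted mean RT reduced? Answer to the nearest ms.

129 ms

Equiprobable entropy H₀ = log₂ 4 = 2.0000 bits.
Skewed entropy H = −Σ pᵢ log₂ pᵢ = 1.2839 bits.
ΔRT = b·(H₀ − H) = 180 × 0.7161 = 128.89 ms.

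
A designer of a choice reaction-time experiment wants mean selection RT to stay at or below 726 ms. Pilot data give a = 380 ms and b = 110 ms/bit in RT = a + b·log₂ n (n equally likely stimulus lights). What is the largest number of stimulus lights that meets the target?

8

Information budget: (726 − 380)/110 = 3.1455 bits, so n ≤ 2^3.1455 = 8.849 → at most 8.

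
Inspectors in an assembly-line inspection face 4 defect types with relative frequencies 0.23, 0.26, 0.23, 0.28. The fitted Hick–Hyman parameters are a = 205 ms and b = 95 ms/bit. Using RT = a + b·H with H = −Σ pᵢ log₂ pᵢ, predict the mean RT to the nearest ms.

H = 0.23·log₂(1/0.23) + 0.26·log₂(1/0.26) + 0.23·log₂(1/0.23) + 0.28·log₂(1/0.28) = 1.9948 bits.
RT = 205 + 95 × 1.9948 = 394.51 ms.

395 ms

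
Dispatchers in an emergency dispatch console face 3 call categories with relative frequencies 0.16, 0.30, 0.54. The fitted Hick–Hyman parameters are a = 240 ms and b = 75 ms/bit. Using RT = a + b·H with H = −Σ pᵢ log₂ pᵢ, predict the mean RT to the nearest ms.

Entropy contributions −pᵢ log₂ pᵢ: 0.4230, 0.5211, 0.4800; sum H = 1.4241 bits.
RT = a + bH = 240 + 75·1.4241 = 346.81 ms.

347 ms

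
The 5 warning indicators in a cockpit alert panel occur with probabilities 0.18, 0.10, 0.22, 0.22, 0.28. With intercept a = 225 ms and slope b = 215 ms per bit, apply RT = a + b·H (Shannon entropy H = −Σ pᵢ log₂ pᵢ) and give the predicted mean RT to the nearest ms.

709 ms

Entropy contributions −pᵢ log₂ pᵢ: 0.4453, 0.3322, 0.4806, 0.4806, 0.5142; sum H = 2.2529 bits.
RT = a + bH = 225 + 215·2.2529 = 709.37 ms.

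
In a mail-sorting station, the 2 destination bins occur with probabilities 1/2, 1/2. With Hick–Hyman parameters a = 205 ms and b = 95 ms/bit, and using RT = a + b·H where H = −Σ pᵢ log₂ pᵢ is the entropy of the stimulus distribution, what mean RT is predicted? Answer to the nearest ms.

300 ms

Each term −pᵢ log₂ pᵢ: 0.5·1 + 0.5·1; summed, H = 1.000 bits.
Mean RT = a + bH = 205 + 95·1.000 = 300.00 ms.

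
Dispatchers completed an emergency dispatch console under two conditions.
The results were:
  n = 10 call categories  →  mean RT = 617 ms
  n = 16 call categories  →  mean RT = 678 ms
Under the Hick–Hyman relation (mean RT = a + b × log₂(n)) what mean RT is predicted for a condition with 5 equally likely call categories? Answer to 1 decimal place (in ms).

Solve the two-equation system in a and b:
  b = (678 − 617) / (log₂ 16 − log₂ 10) = 61 / (4 − 3.3219) = 89.961 ms/bit
  a = 617 − 89.961 × 3.3219 = 318.156 ms
Then RT(5) = 318.156 + 89.961 × log₂ 5 = 318.156 + 89.961 × 2.3219 ≈ 527.039 ms.

527.0 ms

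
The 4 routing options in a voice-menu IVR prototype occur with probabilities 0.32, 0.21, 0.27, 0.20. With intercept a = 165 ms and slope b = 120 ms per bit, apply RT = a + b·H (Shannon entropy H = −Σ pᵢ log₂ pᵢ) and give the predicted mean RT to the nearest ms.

402 ms

H = 0.32·log₂(1/0.32) + 0.21·log₂(1/0.21) + 0.27·log₂(1/0.27) + 0.20·log₂(1/0.20) = 1.9733 bits.
RT = 165 + 120 × 1.9733 = 401.79 ms.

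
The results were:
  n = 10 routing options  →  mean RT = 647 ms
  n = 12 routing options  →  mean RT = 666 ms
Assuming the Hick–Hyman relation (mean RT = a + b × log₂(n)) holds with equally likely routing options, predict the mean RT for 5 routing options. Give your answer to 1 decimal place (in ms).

574.8 ms

With log₂ n on the abscissa the relation is linear; from the two conditions:
  b = (666 − 647) / (log₂ 12 − log₂ 10) = 19 / (3.5850 − 3.3219) = 72.234 ms/bit
  a = 647 − 72.234 × 3.3219 = 407.044 ms
Then RT(5) = 407.044 + 72.234 × log₂ 5 = 407.044 + 72.234 × 2.3219 ≈ 574.766 ms.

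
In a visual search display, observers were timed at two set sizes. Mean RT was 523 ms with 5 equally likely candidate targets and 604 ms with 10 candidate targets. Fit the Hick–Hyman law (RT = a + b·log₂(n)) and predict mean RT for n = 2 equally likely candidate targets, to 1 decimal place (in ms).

415.9 ms

Solve the two-equation system in a and b:
  b = (604 − 523) / (log₂ 10 − log₂ 5) = 81 / (3.3219 − 2.3219) = 81.000 ms/bit
  a = 523 − 81.000 × 2.3219 = 334.924 ms
Then RT(2) = 334.924 + 81.000 × log₂ 2 = 334.924 + 81.000 × 1 ≈ 415.924 ms.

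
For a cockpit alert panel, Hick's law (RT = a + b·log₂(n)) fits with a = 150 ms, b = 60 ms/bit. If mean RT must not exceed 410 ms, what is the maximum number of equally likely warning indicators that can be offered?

Information budget: (410 − 150)/60 = 4.3333 bits, so n ≤ 2^4.3333 = 20.159 → at most 20.

20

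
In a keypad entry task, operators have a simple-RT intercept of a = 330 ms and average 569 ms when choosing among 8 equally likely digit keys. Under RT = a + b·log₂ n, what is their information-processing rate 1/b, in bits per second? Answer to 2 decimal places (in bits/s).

Choice component = 569 − 330 = 239 ms over log₂(8) = 3 bits.
b = 239 / 3 = 79.667 ms/bit, so 1/b = 12.552 bits/s.

12.55 bits/s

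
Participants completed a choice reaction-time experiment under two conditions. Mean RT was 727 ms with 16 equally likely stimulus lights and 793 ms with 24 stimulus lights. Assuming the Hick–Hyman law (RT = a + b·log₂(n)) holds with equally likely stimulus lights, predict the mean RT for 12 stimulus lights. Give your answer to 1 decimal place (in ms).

680.2 ms

Fit slope and intercept:
  b = (793 − 727) / (log₂ 24 − log₂ 16) = 66 / (4.5850 − 4) = 112.828 ms/bit
  a = 727 − 112.828 × 4 = 275.689 ms
Then RT(12) = 275.689 + 112.828 × log₂ 12 = 275.689 + 112.828 × 3.5850 ≈ 680.172 ms.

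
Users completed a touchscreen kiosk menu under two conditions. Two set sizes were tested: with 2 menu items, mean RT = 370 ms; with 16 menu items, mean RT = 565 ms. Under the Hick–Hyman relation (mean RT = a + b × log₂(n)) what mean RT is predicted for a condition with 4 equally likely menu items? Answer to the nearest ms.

435 ms

Solve the two-equation system in a and b:
  b = (565 − 370) / (log₂ 16 − log₂ 2) = 195 / (4 − 1) = 65 ms/bit
  a = 370 − 65 × 1 = 305 ms
Then RT(4) = 305 + 65 × log₂ 4 = 305 + 65 × 2 ≈ 435.000 ms.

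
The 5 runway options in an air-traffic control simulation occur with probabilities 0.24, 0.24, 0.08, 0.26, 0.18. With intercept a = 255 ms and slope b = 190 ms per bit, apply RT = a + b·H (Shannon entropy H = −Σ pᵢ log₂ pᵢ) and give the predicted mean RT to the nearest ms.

679 ms

Entropy contributions −pᵢ log₂ pᵢ: 0.4941, 0.4941, 0.2915, 0.5053, 0.4453; sum H = 2.2304 bits.
RT = a + bH = 255 + 190·2.2304 = 678.77 ms.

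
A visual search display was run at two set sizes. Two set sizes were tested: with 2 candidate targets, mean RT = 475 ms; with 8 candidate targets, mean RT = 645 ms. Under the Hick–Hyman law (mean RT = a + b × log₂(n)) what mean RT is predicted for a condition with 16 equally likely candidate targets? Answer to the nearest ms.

730 ms

RT is linear in log₂ n, so two points fix the line:
  b = (645 − 475) / (log₂ 8 − log₂ 2) = 170 / (3 − 1) = 85 ms/bit
  a = 475 − 85 × 1 = 390 ms
Then RT(16) = 390 + 85 × log₂ 16 = 390 + 85 × 4 ≈ 730.000 ms.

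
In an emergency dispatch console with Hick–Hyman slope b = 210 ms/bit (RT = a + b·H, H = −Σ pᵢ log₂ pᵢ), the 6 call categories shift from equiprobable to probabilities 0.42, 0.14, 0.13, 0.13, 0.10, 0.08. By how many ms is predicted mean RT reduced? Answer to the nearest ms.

Equiprobable entropy H₀ = log₂ 6 = 2.5850 bits.
Skewed entropy H = −Σ pᵢ log₂ pᵢ = 2.3117 bits.
ΔRT = b·(H₀ − H) = 210 × 0.2732 = 57.38 ms.

57 ms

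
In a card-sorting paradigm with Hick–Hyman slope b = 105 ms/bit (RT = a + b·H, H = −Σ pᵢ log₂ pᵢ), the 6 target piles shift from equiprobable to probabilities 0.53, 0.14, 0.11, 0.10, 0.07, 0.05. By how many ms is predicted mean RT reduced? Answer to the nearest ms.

56 ms

Equiprobable entropy H₀ = log₂ 6 = 2.5850 bits.
Skewed entropy H = −Σ pᵢ log₂ pᵢ = 2.0497 bits.
ΔRT = b·(H₀ − H) = 105 × 0.5353 = 56.20 ms.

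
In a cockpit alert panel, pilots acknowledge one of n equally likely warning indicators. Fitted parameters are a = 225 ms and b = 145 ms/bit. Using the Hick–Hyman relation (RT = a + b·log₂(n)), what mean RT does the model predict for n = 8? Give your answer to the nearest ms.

660 ms

log₂(8) = 3 bits, so RT = 225 + 145 × 3 ≈ 660.000 ms.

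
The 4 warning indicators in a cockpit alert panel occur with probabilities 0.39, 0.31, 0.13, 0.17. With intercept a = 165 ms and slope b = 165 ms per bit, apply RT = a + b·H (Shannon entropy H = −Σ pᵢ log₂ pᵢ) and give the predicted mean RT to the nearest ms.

H = 0.39·log₂(1/0.39) + 0.31·log₂(1/0.31) + 0.13·log₂(1/0.13) + 0.17·log₂(1/0.17) = 1.8708 bits.
RT = 165 + 165 × 1.8708 = 473.69 ms.

474 ms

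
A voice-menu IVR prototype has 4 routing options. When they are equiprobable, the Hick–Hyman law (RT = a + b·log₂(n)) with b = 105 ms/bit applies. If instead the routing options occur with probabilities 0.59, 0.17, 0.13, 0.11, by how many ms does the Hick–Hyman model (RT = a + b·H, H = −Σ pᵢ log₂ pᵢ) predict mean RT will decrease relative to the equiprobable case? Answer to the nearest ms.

Equiprobable entropy H₀ = log₂ 4 = 2.0000 bits.
Skewed entropy H = −Σ pᵢ log₂ pᵢ = 1.6166 bits.
ΔRT = b·(H₀ − H) = 105 × 0.3834 = 40.25 ms.

40 ms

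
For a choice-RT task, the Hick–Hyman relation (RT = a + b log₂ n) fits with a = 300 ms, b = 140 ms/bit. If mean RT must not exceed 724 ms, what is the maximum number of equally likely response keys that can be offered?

140·log₂ n ≤ 724 − 300 = 424, giving log₂ n ≤ 3.0286 and n ≤ 8.160. The largest whole number is 8.

8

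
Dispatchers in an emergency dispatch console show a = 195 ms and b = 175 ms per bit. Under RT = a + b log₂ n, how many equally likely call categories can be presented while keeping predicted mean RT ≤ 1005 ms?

24

Set 195 + 175·log₂ n ≤ 1005 → log₂ n ≤ (1005 − 195)/175 = 4.6286.
So n ≤ 2^4.6286 = 24.737; the largest integer n is 24.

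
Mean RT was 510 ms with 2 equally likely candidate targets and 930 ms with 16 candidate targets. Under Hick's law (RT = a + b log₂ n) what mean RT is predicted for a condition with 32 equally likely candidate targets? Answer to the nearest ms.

1070 ms

RT is linear in log₂ n, so two points fix the line:
  b = (930 − 510) / (log₂ 16 − log₂ 2) = 420 / (4 − 1) = 140 ms/bit
  a = 510 − 140 × 1 = 370 ms
Then RT(32) = 370 + 140 × log₂ 32 = 370 + 140 × 5 ≈ 1070.000 ms.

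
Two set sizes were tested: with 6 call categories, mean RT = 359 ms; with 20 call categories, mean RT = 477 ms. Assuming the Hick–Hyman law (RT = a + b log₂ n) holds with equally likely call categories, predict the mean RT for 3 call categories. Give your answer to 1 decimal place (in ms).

Fit slope and intercept:
  b = (477 − 359) / (log₂ 20 − log₂ 6) = 118 / (4.3219 − 2.5850) = 67.935 ms/bit
  a = 359 − 67.935 × 2.5850 = 183.392 ms
Then RT(3) = 183.392 + 67.935 × log₂ 3 = 183.392 + 67.935 × 1.5850 ≈ 291.065 ms.

291.1 ms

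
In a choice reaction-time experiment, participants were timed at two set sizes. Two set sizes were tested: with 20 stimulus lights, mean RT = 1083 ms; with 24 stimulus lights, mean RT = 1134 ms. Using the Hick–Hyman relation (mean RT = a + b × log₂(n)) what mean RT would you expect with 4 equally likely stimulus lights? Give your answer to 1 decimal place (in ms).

632.8 ms

Solve the two-equation system in a and b:
  b = (1134 − 1083) / (log₂ 24 − log₂ 20) = 51 / (4.5850 − 4.3219) = 193.891 ms/bit
  a = 1083 − 193.891 × 4.3219 = 245.017 ms
Then RT(4) = 245.017 + 193.891 × log₂ 4 = 245.017 + 193.891 × 2 ≈ 632.799 ms.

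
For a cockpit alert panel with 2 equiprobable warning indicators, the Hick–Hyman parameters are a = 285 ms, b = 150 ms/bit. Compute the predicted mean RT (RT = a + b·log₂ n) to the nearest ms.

log₂(2) = 1 bits, so RT = 285 + 150 × 1 ≈ 435.000 ms.

435 ms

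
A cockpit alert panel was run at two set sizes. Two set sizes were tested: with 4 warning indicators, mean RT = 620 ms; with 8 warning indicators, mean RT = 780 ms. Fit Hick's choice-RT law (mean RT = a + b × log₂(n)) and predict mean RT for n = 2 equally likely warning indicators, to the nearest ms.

RT is linear in log₂ n, so two points fix the line:
  b = (780 − 620) / (log₂ 8 − log₂ 4) = 160 / (3 − 2) = 160 ms/bit
  a = 620 − 160 × 2 = 300 ms
Then RT(2) = 300 + 160 × log₂ 2 = 300 + 160 × 1 ≈ 460.000 ms.

460 ms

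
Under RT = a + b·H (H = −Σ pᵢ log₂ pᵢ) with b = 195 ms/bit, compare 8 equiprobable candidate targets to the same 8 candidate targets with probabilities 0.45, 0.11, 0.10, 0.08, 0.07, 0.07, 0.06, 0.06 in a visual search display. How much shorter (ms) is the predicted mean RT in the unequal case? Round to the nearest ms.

The RT saving is b·ΔH. Equiprobable H₀ = log₂(8) = 3.0000 bits; with the given probabilities H = 2.5166 bits.
b·(H₀ − H) = 195 × (3.0000 − 2.5166) = 94.27 ms.

94 ms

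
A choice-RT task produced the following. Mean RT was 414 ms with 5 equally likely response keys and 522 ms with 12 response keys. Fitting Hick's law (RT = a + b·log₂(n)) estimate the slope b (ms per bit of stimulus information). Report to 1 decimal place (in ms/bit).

b = (RT₂ − RT₁)/(log₂ n₂ − log₂ n₁) = (522 − 414)/(3.5850 − 2.3219) = 85.508 ms/bit.

85.5 ms/bit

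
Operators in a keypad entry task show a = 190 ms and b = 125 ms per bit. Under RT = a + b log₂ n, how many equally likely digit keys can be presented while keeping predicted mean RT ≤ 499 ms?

5

125·log₂ n ≤ 499 − 190 = 309, giving log₂ n ≤ 2.4720 and n ≤ 5.548. The largest whole number is 5.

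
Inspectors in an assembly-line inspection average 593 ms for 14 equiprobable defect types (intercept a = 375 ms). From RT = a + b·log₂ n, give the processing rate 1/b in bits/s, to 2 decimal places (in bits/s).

17.46 bits/s

b = (593 − 375)/log₂ 14 = 218/3.8074 = 57.258 ms per bit = 0.05726 s/bit; the reciprocal is 17.465 bits/s.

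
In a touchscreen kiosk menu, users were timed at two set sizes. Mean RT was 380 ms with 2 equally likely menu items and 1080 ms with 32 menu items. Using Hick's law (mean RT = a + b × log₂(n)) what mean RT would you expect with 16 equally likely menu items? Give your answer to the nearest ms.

905 ms

With log₂ n on the abscissa the relation is linear; from the two conditions:
  b = (1080 − 380) / (log₂ 32 − log₂ 2) = 700 / (5 − 1) = 175 ms/bit
  a = 380 − 175 × 1 = 205 ms
Then RT(16) = 205 + 175 × log₂ 16 = 205 + 175 × 4 ≈ 905.000 ms.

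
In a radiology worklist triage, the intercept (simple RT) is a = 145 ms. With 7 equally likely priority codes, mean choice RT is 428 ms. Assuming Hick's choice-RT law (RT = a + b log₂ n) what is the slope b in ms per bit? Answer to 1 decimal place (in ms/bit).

log₂(7) = 2.8074 bits.
b = (RT − a)/log₂ n = (428 − 145) / 2.8074 = 100.807 ms/bit.

100.8 ms/bit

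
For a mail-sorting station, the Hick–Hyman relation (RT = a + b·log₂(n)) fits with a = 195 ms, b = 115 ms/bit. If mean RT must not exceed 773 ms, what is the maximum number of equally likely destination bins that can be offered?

Set 195 + 115·log₂ n ≤ 773 → log₂ n ≤ (773 − 195)/115 = 5.0261.
So n ≤ 2^5.0261 = 32.584; the largest integer n is 32.

32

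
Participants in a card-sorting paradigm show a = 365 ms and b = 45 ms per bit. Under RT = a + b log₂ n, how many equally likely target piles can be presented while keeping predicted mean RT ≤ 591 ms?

Set 365 + 45·log₂ n ≤ 591 → log₂ n ≤ (591 − 365)/45 = 5.0222.
So n ≤ 2^5.0222 = 32.497; the largest integer n is 32.

32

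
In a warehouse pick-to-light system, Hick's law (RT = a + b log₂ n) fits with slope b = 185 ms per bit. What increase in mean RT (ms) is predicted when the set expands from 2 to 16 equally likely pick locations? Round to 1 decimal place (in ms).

ΔRT = (a + b log₂ n₂) − (a + b log₂ n₁) = b·(log₂ n₂ − log₂ n₁).
log₂(16) − log₂(2) = log₂(16/2) = log₂(8) = 3.
ΔRT = 185 × 3.0000 = 555.000 ms.

555.0 ms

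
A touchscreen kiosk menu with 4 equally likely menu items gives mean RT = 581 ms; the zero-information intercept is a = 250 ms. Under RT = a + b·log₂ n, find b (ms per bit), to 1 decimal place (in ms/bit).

b = (581 − 250) / log₂(4) = 331 / 2 = 165.500 ms/bit.

165.5 ms/bit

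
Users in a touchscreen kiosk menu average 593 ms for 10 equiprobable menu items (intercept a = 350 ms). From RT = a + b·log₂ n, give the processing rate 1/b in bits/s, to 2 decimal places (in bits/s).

Choice component = 593 − 350 = 243 ms over log₂(10) = 3.3219 bits.
b = 243 / 3.3219 = 73.150 ms/bit, so 1/b = 13.670 bits/s.

13.67 bits/s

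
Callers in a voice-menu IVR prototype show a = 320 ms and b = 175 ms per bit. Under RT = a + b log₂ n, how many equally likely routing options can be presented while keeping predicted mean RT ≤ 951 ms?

Information budget: (951 − 320)/175 = 3.6057 bits, so n ≤ 2^3.6057 = 12.174 → at most 12.

12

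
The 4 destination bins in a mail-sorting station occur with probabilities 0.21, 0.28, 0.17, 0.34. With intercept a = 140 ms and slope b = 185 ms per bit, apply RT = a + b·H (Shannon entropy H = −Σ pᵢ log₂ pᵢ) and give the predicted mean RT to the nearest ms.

501 ms

H = 0.21·log₂(1/0.21) + 0.28·log₂(1/0.28) + 0.17·log₂(1/0.17) + 0.34·log₂(1/0.34) = 1.9508 bits.
RT = 140 + 185 × 1.9508 = 500.90 ms.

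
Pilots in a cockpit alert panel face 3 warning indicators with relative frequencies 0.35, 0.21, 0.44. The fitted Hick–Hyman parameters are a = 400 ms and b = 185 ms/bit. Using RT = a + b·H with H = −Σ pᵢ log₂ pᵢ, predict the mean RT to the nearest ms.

682 ms

H = 0.35·log₂(1/0.35) + 0.21·log₂(1/0.21) + 0.44·log₂(1/0.44) = 1.5241 bits.
RT = 400 + 185 × 1.5241 = 681.95 ms.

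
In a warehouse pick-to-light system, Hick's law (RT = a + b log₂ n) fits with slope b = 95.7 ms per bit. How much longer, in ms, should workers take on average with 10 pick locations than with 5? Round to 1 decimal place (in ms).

95.7 ms

ΔRT = (a + b log₂ n₂) − (a + b log₂ n₁) = b·(log₂ n₂ − log₂ n₁).
log₂(10) − log₂(5) = log₂(10/5) = log₂(2) = 1.
ΔRT = 95.7 × 1.0000 = 95.700 ms.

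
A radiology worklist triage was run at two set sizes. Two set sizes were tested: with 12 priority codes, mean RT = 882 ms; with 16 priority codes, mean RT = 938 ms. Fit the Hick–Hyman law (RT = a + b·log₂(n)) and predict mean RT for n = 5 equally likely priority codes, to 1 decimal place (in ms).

RT is linear in log₂ n, so two points fix the line:
  b = (938 − 882) / (log₂ 16 − log₂ 12) = 56 / (4 − 3.5850) = 134.928 ms/bit
  a = 882 − 134.928 × 3.5850 = 398.290 ms
Then RT(5) = 398.290 + 134.928 × log₂ 5 = 398.290 + 134.928 × 2.3219 ≈ 711.582 ms.

711.6 ms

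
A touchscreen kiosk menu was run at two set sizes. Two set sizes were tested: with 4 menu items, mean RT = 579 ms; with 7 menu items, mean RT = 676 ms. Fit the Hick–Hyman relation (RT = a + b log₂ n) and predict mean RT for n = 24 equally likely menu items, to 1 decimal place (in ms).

With log₂ n on the abscissa the relation is linear; from the two conditions:
  b = (676 − 579) / (log₂ 7 − log₂ 4) = 97 / (2.8074 − 2) = 120.145 ms/bit
  a = 579 − 120.145 × 2 = 338.709 ms
Then RT(24) = 338.709 + 120.145 × log₂ 24 = 338.709 + 120.145 × 4.5850 ≈ 889.571 ms.

889.6 ms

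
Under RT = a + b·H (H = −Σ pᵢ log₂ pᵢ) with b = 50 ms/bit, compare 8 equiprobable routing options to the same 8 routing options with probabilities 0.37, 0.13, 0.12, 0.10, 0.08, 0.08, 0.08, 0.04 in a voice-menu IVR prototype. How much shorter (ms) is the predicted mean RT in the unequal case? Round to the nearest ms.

The RT saving is b·ΔH. Equiprobable H₀ = log₂(8) = 3.0000 bits; with the given probabilities H = 2.6729 bits.
b·(H₀ − H) = 50 × (3.0000 − 2.6729) = 16.35 ms.

16 ms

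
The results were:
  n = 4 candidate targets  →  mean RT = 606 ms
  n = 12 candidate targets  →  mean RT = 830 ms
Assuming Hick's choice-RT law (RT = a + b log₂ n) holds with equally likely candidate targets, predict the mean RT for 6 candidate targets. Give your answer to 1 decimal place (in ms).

RT is linear in log₂ n, so two points fix the line:
  b = (830 − 606) / (log₂ 12 − log₂ 4) = 224 / (3.5850 − 2) = 141.328 ms/bit
  a = 606 − 141.328 × 2 = 323.343 ms
Then RT(6) = 323.343 + 141.328 × log₂ 6 = 323.343 + 141.328 × 2.5850 ≈ 688.672 ms.

688.7 ms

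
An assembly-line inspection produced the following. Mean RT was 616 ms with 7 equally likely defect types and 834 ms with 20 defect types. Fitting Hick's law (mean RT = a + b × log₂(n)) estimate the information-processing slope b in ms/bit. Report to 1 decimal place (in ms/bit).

b = (RT₂ − RT₁)/(log₂ n₂ − log₂ n₁) = (834 − 616)/(4.3219 − 2.8074) = 143.935 ms/bit.

143.9 ms/bit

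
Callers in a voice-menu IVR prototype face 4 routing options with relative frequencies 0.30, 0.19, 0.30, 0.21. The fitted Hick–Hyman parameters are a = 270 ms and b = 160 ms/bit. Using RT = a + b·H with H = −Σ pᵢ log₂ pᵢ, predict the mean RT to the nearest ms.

585 ms

Entropy contributions −pᵢ log₂ pᵢ: 0.5211, 0.4552, 0.5211, 0.4728; sum H = 1.9702 bits.
RT = a + bH = 270 + 160·1.9702 = 585.24 ms.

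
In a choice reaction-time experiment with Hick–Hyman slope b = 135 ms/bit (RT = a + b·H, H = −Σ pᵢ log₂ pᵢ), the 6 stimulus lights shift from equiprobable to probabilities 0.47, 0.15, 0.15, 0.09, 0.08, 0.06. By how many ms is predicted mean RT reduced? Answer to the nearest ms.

The RT saving is b·ΔH. Equiprobable H₀ = log₂(6) = 2.5850 bits; with the given probabilities H = 2.1807 bits.
b·(H₀ − H) = 135 × (2.5850 − 2.1807) = 54.57 ms.

55 ms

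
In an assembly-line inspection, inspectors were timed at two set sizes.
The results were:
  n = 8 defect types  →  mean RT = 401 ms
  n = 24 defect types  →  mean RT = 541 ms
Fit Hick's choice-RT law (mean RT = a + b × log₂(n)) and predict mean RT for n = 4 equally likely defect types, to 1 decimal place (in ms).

312.7 ms

Solve the two-equation system in a and b:
  b = (541 − 401) / (log₂ 24 − log₂ 8) = 140 / (4.5850 − 3) = 88.330 ms/bit
  a = 401 − 88.330 × 3 = 136.010 ms
Then RT(4) = 136.010 + 88.330 × log₂ 4 = 136.010 + 88.330 × 2 ≈ 312.670 ms.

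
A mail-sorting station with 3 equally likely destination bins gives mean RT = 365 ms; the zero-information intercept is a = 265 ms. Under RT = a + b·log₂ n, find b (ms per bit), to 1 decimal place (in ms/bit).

63.1 ms/bit

b = (365 − 265) / log₂(3) = 100 / 1.5850 = 63.093 ms/bit.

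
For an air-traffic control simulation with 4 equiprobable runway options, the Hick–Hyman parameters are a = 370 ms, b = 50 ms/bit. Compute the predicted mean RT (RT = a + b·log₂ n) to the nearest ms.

470 ms

log₂(4) = 2 bits, so RT = 370 + 50 × 2 ≈ 470.000 ms.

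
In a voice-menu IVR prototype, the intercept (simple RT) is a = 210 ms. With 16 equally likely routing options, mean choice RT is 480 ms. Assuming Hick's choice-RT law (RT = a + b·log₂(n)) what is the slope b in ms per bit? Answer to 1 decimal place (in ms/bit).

67.5 ms/bit

log₂(16) = 4 bits.
b = (RT − a)/log₂ n = (480 − 210) / 4 = 67.500 ms/bit.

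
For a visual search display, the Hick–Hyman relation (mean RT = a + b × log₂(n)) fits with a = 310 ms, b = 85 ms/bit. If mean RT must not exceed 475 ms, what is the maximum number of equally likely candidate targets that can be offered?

3

Information budget: (475 − 310)/85 = 1.9412 bits, so n ≤ 2^1.9412 = 3.840 → at most 3.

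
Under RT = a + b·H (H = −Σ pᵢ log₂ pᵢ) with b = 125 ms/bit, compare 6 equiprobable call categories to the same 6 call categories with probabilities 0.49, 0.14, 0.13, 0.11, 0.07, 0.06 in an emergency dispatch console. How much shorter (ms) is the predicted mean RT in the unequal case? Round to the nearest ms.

Equiprobable entropy H₀ = log₂ 6 = 2.5850 bits.
Skewed entropy H = −Σ pᵢ log₂ pᵢ = 2.1464 bits.
ΔRT = b·(H₀ − H) = 125 × 0.4386 = 54.82 ms.

55 ms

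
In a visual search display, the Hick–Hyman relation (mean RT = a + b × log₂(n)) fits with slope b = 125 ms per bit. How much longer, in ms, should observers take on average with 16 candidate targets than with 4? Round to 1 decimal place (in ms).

250.0 ms

ΔRT = (a + b log₂ n₂) − (a + b log₂ n₁) = b·(log₂ n₂ − log₂ n₁).
log₂(16) − log₂(4) = log₂(16/4) = log₂(4) = 2.
ΔRT = 125 × 2.0000 = 250.000 ms.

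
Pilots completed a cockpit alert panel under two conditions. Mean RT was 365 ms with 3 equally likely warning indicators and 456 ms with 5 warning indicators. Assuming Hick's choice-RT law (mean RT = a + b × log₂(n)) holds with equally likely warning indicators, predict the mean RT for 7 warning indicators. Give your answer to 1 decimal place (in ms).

Fit slope and intercept:
  b = (456 − 365) / (log₂ 5 − log₂ 3) = 91 / (2.3219 − 1.5850) = 123.479 ms/bit
  a = 365 − 123.479 × 1.5850 = 169.290 ms
Then RT(7) = 169.290 + 123.479 × log₂ 7 = 169.290 + 123.479 × 2.8074 ≈ 515.940 ms.

515.9 ms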